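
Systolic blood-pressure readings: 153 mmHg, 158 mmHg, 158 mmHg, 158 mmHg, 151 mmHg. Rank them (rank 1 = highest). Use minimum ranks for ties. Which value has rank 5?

151

Sorted (descending): 158, 158, 158, 153, 151
The 3 values of 158 occupy positions 1–3 → each gets rank 1.
Rank 5 → value 151.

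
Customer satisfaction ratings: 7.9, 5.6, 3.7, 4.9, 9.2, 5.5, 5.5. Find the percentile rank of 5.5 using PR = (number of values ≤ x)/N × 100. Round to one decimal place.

57.1

N = 7.
Strictly below 5.5: 2. Equal to 5.5: 2.
PR = 4/7 × 100 = 57.1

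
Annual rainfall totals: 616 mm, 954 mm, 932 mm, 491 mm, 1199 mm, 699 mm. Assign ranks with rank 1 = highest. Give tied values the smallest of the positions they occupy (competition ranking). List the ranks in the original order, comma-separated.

5, 2, 3, 6, 1, 4

Sorted (descending): 1199, 954, 932, 699, 616, 491
No ties — each value takes its position as its rank.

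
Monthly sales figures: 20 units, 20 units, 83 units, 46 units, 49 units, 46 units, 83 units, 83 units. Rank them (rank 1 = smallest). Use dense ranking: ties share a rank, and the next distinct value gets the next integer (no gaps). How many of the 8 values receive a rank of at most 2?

Sorted (ascending): 20, 20, 46, 46, 49, 83, 83, 83
The 2 values of 20 share dense rank 1.
The 2 values of 46 share dense rank 2.
The 3 values of 83 share dense rank 4.
Remaining distinct values take the next consecutive integers.
Ranks ≤ 2: {1, 1, 2, 2} → 4 values.

4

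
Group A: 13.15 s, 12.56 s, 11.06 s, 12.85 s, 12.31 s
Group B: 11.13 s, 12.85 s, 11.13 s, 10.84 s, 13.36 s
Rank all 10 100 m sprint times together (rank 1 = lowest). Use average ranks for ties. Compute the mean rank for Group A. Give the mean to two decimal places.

Sorted (ascending): 10.84, 11.06, 11.13, 11.13, 12.31, 12.56, 12.85, 12.85, 13.15, 13.36
The 2 values of 11.13 occupy positions 3–4 → average rank (3+4)/2 = 3.5.
The 2 values of 12.85 occupy positions 7–8 → average rank (7+8)/2 = 7.5.
Group A values → pooled ranks: 13.15→9, 12.56→6, 11.06→2, 12.85→7.5, 12.31→5
Mean rank = (9 + 6 + 2 + 7.5 + 5) / 5 = 5.90

5.90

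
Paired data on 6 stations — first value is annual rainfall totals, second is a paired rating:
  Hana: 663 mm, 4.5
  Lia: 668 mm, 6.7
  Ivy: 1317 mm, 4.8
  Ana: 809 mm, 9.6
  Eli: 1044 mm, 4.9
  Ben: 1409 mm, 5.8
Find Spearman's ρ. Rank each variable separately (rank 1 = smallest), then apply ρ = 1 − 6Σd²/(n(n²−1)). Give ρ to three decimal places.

0.086

Ranks of variable 1: 1, 2, 5, 3, 4, 6
Ranks of variable 2: 1, 5, 2, 6, 3, 4
d = r₁ − r₂: 0, -3, 3, -3, 1, 2
d²: 0, 9, 9, 9, 1, 4; Σd² = 32
ρ = 1 − 6·32/(6·35) = 1 − 192/210 = 0.086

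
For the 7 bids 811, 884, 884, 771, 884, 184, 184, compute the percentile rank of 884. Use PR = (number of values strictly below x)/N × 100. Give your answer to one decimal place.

57.1

N = 7.
Strictly below 884: 4. Equal to 884: 3.
PR = 4/7 × 100 = 57.1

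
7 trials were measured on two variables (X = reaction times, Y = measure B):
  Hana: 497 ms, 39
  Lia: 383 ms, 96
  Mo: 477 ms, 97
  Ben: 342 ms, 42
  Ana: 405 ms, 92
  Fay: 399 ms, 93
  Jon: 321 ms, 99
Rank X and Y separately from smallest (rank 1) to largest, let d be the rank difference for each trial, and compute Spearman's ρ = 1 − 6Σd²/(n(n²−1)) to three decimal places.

-0.429

Ranks of variable 1: 7, 3, 6, 2, 5, 4, 1
Ranks of variable 2: 1, 5, 6, 2, 3, 4, 7
d = r₁ − r₂: 6, -2, 0, 0, 2, 0, -6
d²: 36, 4, 0, 0, 4, 0, 36; Σd² = 80
ρ = 1 − 6·80/(7·48) = 1 − 480/336 = -0.429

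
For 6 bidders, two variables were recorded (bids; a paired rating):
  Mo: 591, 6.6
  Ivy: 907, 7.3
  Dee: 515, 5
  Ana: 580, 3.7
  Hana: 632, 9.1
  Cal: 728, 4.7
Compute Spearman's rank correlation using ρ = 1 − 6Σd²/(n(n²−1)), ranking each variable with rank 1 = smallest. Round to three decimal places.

0.429

Ranks of variable 1: 3, 6, 1, 2, 4, 5
Ranks of variable 2: 4, 5, 3, 1, 6, 2
d = r₁ − r₂: -1, 1, -2, 1, -2, 3
d²: 1, 1, 4, 1, 4, 9; Σd² = 20
ρ = 1 − 6·20/(6·35) = 1 − 120/210 = 0.429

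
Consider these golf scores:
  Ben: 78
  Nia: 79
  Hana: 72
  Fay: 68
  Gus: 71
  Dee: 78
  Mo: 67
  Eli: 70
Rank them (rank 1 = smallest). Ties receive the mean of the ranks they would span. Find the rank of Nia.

Sorted (ascending): 67, 68, 70, 71, 72, 78, 78, 79
The 2 values of 78 occupy positions 6–7 → average rank (6+7)/2 = 6.5.
Nia has value 79 → rank 8.

8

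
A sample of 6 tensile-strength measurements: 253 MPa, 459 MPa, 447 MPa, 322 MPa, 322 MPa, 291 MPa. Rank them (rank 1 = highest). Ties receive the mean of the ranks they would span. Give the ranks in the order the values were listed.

6, 1, 2, 3.5, 3.5, 5

Sorted (descending): 459, 447, 322, 322, 291, 253
The 2 values of 322 occupy positions 3–4 → average rank (3+4)/2 = 3.5.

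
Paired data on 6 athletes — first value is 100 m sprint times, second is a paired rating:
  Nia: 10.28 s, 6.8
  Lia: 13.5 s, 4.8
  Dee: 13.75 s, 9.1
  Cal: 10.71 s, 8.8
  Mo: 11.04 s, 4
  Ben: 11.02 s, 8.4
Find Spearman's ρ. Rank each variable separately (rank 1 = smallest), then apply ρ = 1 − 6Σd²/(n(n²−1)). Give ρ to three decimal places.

0.086

Ranks of variable 1: 1, 5, 6, 2, 4, 3
Ranks of variable 2: 3, 2, 6, 5, 1, 4
d = r₁ − r₂: -2, 3, 0, -3, 3, -1
d²: 4, 9, 0, 9, 9, 1; Σd² = 32
ρ = 1 − 6·32/(6·35) = 1 − 192/210 = 0.086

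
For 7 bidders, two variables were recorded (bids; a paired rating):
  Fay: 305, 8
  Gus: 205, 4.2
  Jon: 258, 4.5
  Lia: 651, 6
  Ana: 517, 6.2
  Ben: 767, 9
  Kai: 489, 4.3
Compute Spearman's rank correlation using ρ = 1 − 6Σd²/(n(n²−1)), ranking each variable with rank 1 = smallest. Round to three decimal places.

0.679

Ranks of variable 1: 3, 1, 2, 6, 5, 7, 4
Ranks of variable 2: 6, 1, 3, 4, 5, 7, 2
d = r₁ − r₂: -3, 0, -1, 2, 0, 0, 2
d²: 9, 0, 1, 4, 0, 0, 4; Σd² = 18
ρ = 1 − 6·18/(7·48) = 1 − 108/336 = 0.679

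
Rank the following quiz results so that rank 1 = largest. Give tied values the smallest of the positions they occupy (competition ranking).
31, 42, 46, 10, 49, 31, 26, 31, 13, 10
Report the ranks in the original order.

4, 3, 2, 9, 1, 4, 7, 4, 8, 9

Sorted (descending): 49, 46, 42, 31, 31, 31, 26, 13, 10, 10
The 3 values of 31 occupy positions 4–6 → each gets rank 4.
The 2 values of 10 occupy positions 9–10 → each gets rank 9.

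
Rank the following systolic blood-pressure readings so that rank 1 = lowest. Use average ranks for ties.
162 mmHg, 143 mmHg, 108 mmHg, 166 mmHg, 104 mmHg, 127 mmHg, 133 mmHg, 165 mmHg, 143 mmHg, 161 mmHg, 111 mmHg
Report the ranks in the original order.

9, 6.5, 2, 11, 1, 4, 5, 10, 6.5, 8, 3

Sorted (ascending): 104, 108, 111, 127, 133, 143, 143, 161, 162, 165, 166
The 2 values of 143 occupy positions 6–7 → average rank (6+7)/2 = 6.5.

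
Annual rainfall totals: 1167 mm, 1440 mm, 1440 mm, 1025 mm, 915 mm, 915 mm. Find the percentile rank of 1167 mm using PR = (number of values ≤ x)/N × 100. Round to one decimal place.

66.7

N = 6.
Strictly below 1167: 3. Equal to 1167: 1.
PR = 4/6 × 100 = 66.7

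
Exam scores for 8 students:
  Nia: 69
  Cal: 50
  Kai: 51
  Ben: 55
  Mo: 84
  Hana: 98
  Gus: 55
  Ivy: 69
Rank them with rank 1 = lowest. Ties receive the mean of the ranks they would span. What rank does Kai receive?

2

Sorted (ascending): 50, 51, 55, 55, 69, 69, 84, 98
The 2 values of 55 occupy positions 3–4 → average rank (3+4)/2 = 3.5.
The 2 values of 69 occupy positions 5–6 → average rank (5+6)/2 = 5.5.
Kai has value 51 → rank 2.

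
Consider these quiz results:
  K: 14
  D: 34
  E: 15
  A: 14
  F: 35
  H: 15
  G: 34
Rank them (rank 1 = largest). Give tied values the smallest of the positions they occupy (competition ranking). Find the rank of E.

Sorted (descending): 35, 34, 34, 15, 15, 14, 14
The 2 values of 34 occupy positions 2–3 → each gets rank 2.
The 2 values of 15 occupy positions 4–5 → each gets rank 4.
The 2 values of 14 occupy positions 6–7 → each gets rank 6.
E has value 15 → rank 4.

4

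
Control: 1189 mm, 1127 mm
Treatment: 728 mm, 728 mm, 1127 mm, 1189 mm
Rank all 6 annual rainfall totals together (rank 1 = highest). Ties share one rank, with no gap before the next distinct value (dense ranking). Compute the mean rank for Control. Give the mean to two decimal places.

Sorted (descending): 1189, 1189, 1127, 1127, 728, 728
The 2 values of 1189 share dense rank 1.
The 2 values of 1127 share dense rank 2.
The 2 values of 728 share dense rank 3.
Control values → pooled ranks: 1189→1, 1127→2
Mean rank = (1 + 2) / 2 = 1.50

1.50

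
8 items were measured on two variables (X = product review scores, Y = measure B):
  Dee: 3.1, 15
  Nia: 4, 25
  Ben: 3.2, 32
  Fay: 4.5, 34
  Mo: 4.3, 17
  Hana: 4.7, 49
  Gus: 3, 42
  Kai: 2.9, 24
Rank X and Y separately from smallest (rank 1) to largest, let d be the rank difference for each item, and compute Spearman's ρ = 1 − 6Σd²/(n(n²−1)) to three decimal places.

Ranks of variable 1: 3, 5, 4, 7, 6, 8, 2, 1
Ranks of variable 2: 1, 4, 5, 6, 2, 8, 7, 3
d = r₁ − r₂: 2, 1, -1, 1, 4, 0, -5, -2
d²: 4, 1, 1, 1, 16, 0, 25, 4; Σd² = 52
ρ = 1 − 6·52/(8·63) = 1 − 312/504 = 0.381

0.381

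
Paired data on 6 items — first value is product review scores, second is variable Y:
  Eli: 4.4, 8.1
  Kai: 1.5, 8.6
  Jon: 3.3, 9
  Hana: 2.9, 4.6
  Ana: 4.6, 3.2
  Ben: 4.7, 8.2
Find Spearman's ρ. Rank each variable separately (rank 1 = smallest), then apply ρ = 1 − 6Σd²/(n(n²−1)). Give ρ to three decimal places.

Ranks of variable 1: 4, 1, 3, 2, 5, 6
Ranks of variable 2: 3, 5, 6, 2, 1, 4
d = r₁ − r₂: 1, -4, -3, 0, 4, 2
d²: 1, 16, 9, 0, 16, 4; Σd² = 46
ρ = 1 − 6·46/(6·35) = 1 − 276/210 = -0.314

-0.314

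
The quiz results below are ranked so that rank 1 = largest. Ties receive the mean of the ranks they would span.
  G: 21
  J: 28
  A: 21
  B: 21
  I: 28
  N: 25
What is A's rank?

Sorted (descending): 28, 28, 25, 21, 21, 21
The 2 values of 28 occupy positions 1–2 → average rank (1+2)/2 = 1.5.
The 3 values of 21 occupy positions 4–6 → average rank 5.
A has value 21 → rank 5.

5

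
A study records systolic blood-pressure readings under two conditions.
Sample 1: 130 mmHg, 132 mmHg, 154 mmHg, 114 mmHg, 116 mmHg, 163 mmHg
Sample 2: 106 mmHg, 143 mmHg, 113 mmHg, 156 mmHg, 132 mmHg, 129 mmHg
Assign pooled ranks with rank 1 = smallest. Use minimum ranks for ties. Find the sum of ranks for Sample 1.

Sorted (ascending): 106, 113, 114, 116, 129, 130, 132, 132, 143, 154, 156, 163
The 2 values of 132 occupy positions 7–8 → each gets rank 7.
Sample 1 values → pooled ranks: 130→6, 132→7, 154→10, 114→3, 116→4, 163→12
Rank sum = 6 + 7 + 10 + 3 + 4 + 12 = 42

42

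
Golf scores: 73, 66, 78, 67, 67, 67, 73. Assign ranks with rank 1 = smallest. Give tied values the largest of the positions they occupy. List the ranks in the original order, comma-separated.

Sorted (ascending): 66, 67, 67, 67, 73, 73, 78
The 3 values of 67 occupy positions 2–4 → each gets rank 4.
The 2 values of 73 occupy positions 5–6 → each gets rank 6.

6, 1, 7, 4, 4, 4, 6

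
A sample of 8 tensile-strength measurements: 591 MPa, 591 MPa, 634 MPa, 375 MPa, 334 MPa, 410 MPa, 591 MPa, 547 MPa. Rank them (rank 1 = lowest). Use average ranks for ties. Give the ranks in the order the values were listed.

Sorted (ascending): 334, 375, 410, 547, 591, 591, 591, 634
The 3 values of 591 occupy positions 5–7 → average rank 6.

6, 6, 8, 2, 1, 3, 6, 4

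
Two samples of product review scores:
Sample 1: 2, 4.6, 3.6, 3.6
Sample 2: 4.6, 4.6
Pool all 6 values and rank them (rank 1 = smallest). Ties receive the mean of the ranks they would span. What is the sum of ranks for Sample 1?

11

Sorted (ascending): 2, 3.6, 3.6, 4.6, 4.6, 4.6
The 2 values of 3.6 occupy positions 2–3 → average rank (2+3)/2 = 2.5.
The 3 values of 4.6 occupy positions 4–6 → average rank 5.
Sample 1 values → pooled ranks: 2→1, 4.6→5, 3.6→2.5, 3.6→2.5
Rank sum = 1 + 5 + 2.5 + 2.5 = 11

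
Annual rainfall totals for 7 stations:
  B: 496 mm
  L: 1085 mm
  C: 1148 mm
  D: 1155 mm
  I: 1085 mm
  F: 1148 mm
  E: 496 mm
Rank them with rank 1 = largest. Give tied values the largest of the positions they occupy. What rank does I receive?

5

Sorted (descending): 1155, 1148, 1148, 1085, 1085, 496, 496
The 2 values of 1148 occupy positions 2–3 → each gets rank 3.
The 2 values of 1085 occupy positions 4–5 → each gets rank 5.
The 2 values of 496 occupy positions 6–7 → each gets rank 7.
I has value 1085 mm → rank 5.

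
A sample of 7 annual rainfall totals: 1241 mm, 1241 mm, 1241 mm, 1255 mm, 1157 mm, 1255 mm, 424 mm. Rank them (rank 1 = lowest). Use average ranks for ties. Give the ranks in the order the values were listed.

Sorted (ascending): 424, 1157, 1241, 1241, 1241, 1255, 1255
The 3 values of 1241 occupy positions 3–5 → average rank 4.
The 2 values of 1255 occupy positions 6–7 → average rank (6+7)/2 = 6.5.

4, 4, 4, 6.5, 2, 6.5, 1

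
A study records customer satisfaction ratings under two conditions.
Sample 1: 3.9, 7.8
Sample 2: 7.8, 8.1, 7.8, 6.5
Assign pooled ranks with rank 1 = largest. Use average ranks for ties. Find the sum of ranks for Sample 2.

12

Sorted (descending): 8.1, 7.8, 7.8, 7.8, 6.5, 3.9
The 3 values of 7.8 occupy positions 2–4 → average rank 3.
Sample 2 values → pooled ranks: 7.8→3, 8.1→1, 7.8→3, 6.5→5
Rank sum = 3 + 1 + 3 + 5 = 12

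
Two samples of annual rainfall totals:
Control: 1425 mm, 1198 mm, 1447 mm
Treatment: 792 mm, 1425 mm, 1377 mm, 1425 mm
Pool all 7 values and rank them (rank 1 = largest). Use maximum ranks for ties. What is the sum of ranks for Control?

Sorted (descending): 1447, 1425, 1425, 1425, 1377, 1198, 792
The 3 values of 1425 occupy positions 2–4 → each gets rank 4.
Control values → pooled ranks: 1425→4, 1198→6, 1447→1
Rank sum = 4 + 6 + 1 = 11

11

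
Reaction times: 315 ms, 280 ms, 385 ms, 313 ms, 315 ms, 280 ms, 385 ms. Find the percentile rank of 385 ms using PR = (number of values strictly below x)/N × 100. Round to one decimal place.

71.4

N = 7.
Strictly below 385: 5. Equal to 385: 2.
PR = 5/7 × 100 = 71.4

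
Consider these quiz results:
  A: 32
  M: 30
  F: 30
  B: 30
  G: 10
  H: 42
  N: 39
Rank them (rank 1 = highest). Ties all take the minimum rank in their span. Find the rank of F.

4

Sorted (descending): 42, 39, 32, 30, 30, 30, 10
The 3 values of 30 occupy positions 4–6 → each gets rank 4.
F has value 30 → rank 4.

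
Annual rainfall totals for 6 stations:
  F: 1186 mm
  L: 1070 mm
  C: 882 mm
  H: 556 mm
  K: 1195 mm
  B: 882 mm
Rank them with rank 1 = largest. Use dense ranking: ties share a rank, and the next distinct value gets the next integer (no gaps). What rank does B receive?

Sorted (descending): 1195, 1186, 1070, 882, 882, 556
The 2 values of 882 share dense rank 4.
Remaining distinct values take the next consecutive integers.
B has value 882 mm → rank 4.

4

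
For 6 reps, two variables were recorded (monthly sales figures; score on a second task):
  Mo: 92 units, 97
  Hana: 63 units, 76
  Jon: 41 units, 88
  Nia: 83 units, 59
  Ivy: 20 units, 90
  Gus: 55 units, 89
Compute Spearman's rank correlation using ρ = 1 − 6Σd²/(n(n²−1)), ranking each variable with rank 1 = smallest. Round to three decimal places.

-0.086

Ranks of variable 1: 6, 4, 2, 5, 1, 3
Ranks of variable 2: 6, 2, 3, 1, 5, 4
d = r₁ − r₂: 0, 2, -1, 4, -4, -1
d²: 0, 4, 1, 16, 16, 1; Σd² = 38
ρ = 1 − 6·38/(6·35) = 1 − 228/210 = -0.086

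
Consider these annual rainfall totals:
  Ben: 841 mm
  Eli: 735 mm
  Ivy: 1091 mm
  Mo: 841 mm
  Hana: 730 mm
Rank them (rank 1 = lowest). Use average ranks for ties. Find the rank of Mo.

Sorted (ascending): 730, 735, 841, 841, 1091
The 2 values of 841 occupy positions 3–4 → average rank (3+4)/2 = 3.5.
Mo has value 841 mm → rank 3.5.

3.5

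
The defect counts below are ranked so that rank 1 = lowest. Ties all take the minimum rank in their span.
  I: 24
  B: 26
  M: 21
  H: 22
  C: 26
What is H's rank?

2

Sorted (ascending): 21, 22, 24, 26, 26
The 2 values of 26 occupy positions 4–5 → each gets rank 4.
H has value 22 → rank 2.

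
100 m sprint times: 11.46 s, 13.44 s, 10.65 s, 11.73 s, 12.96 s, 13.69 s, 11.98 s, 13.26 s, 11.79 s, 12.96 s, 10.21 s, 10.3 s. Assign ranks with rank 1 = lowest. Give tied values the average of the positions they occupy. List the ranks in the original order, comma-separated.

4, 11, 3, 5, 8.5, 12, 7, 10, 6, 8.5, 1, 2

Sorted (ascending): 10.21, 10.3, 10.65, 11.46, 11.73, 11.79, 11.98, 12.96, 12.96, 13.26, 13.44, 13.69
The 2 values of 12.96 occupy positions 8–9 → average rank (8+9)/2 = 8.5.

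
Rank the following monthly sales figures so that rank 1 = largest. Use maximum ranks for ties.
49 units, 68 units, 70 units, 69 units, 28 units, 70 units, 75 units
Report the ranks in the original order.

Sorted (descending): 75, 70, 70, 69, 68, 49, 28
The 2 values of 70 occupy positions 2–3 → each gets rank 3.

6, 5, 3, 4, 7, 3, 1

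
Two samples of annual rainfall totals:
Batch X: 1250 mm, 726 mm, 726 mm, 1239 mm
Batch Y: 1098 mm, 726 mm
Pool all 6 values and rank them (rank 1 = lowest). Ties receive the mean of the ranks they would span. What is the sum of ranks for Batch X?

15

Sorted (ascending): 726, 726, 726, 1098, 1239, 1250
The 3 values of 726 occupy positions 1–3 → average rank 2.
Batch X values → pooled ranks: 1250→6, 726→2, 726→2, 1239→5
Rank sum = 6 + 2 + 2 + 5 = 15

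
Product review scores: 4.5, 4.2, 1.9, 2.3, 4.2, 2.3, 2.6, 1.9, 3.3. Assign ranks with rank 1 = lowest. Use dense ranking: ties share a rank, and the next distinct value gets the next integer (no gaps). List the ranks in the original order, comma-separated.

Sorted (ascending): 1.9, 1.9, 2.3, 2.3, 2.6, 3.3, 4.2, 4.2, 4.5
The 2 values of 1.9 share dense rank 1.
The 2 values of 2.3 share dense rank 2.
The 2 values of 4.2 share dense rank 5.
Remaining distinct values take the next consecutive integers.

6, 5, 1, 2, 5, 2, 3, 1, 4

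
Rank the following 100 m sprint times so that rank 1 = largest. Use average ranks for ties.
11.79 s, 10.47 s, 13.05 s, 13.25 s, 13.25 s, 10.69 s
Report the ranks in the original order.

Sorted (descending): 13.25, 13.25, 13.05, 11.79, 10.69, 10.47
The 2 values of 13.25 occupy positions 1–2 → average rank (1+2)/2 = 1.5.

4, 6, 3, 1.5, 1.5, 5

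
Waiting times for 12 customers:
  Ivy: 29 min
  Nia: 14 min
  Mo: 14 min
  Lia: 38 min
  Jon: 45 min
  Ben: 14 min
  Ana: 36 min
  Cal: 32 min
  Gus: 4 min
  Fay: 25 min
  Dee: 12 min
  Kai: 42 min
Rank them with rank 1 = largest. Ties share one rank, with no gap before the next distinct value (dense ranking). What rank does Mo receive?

Sorted (descending): 45, 42, 38, 36, 32, 29, 25, 14, 14, 14, 12, 4
The 3 values of 14 share dense rank 8.
Remaining distinct values take the next consecutive integers.
Mo has value 14 min → rank 8.

8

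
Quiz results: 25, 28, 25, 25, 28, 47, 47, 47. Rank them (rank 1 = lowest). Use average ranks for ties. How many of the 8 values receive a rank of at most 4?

3

Sorted (ascending): 25, 25, 25, 28, 28, 47, 47, 47
The 3 values of 25 occupy positions 1–3 → average rank 2.
The 2 values of 28 occupy positions 4–5 → average rank (4+5)/2 = 4.5.
The 3 values of 47 occupy positions 6–8 → average rank 7.
Ranks ≤ 4: {2, 2, 2} → 3 values.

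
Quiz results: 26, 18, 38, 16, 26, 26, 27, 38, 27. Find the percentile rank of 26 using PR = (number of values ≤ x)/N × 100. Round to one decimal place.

N = 9.
Strictly below 26: 2. Equal to 26: 3.
PR = 5/9 × 100 = 55.6

55.6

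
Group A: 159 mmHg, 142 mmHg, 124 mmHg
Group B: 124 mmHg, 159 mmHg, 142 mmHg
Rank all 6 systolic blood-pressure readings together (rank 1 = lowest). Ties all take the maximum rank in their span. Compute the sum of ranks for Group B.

12

Sorted (ascending): 124, 124, 142, 142, 159, 159
The 2 values of 124 occupy positions 1–2 → each gets rank 2.
The 2 values of 142 occupy positions 3–4 → each gets rank 4.
The 2 values of 159 occupy positions 5–6 → each gets rank 6.
Group B values → pooled ranks: 124→2, 159→6, 142→4
Rank sum = 2 + 6 + 4 = 12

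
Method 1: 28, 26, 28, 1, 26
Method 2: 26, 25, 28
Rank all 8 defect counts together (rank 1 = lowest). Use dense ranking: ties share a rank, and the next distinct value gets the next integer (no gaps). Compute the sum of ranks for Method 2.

Sorted (ascending): 1, 25, 26, 26, 26, 28, 28, 28
The 3 values of 26 share dense rank 3.
The 3 values of 28 share dense rank 4.
Remaining distinct values take the next consecutive integers.
Method 2 values → pooled ranks: 26→3, 25→2, 28→4
Rank sum = 3 + 2 + 4 = 9

9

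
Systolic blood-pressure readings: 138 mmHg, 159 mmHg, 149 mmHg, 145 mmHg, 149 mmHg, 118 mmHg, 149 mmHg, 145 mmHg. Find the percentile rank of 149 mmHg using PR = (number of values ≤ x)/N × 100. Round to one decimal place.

87.5

N = 8.
Strictly below 149: 4. Equal to 149: 3.
PR = 7/8 × 100 = 87.5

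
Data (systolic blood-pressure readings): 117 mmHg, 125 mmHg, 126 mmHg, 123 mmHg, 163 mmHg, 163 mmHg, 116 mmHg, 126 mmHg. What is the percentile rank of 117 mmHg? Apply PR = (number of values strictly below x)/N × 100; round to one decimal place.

N = 8.
Strictly below 117: 1. Equal to 117: 1.
PR = 1/8 × 100 = 12.5

12.5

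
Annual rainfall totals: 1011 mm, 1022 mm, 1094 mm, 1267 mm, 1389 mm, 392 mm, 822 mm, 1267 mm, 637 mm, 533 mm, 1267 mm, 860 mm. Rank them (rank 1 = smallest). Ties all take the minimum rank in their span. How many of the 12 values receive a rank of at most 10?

Sorted (ascending): 392, 533, 637, 822, 860, 1011, 1022, 1094, 1267, 1267, 1267, 1389
The 3 values of 1267 occupy positions 9–11 → each gets rank 9.
Ranks ≤ 10: {1, 2, 3, 4, 5, 6, 7, 8, 9, 9, 9} → 11 values.

11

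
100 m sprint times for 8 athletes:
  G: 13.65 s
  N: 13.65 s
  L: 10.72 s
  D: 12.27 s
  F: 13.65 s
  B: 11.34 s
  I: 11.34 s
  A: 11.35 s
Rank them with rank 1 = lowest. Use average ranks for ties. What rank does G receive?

Sorted (ascending): 10.72, 11.34, 11.34, 11.35, 12.27, 13.65, 13.65, 13.65
The 2 values of 11.34 occupy positions 2–3 → average rank (2+3)/2 = 2.5.
The 3 values of 13.65 occupy positions 6–8 → average rank 7.
G has value 13.65 s → rank 7.

7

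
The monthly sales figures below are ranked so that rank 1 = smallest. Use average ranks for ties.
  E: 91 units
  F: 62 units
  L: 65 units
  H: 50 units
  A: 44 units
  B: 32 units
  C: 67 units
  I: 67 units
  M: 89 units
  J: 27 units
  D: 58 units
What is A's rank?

Sorted (ascending): 27, 32, 44, 50, 58, 62, 65, 67, 67, 89, 91
The 2 values of 67 occupy positions 8–9 → average rank (8+9)/2 = 8.5.
A has value 44 units → rank 3.

3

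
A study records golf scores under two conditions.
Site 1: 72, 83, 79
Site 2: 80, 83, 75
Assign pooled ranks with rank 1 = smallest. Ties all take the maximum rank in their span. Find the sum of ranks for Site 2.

Sorted (ascending): 72, 75, 79, 80, 83, 83
The 2 values of 83 occupy positions 5–6 → each gets rank 6.
Site 2 values → pooled ranks: 80→4, 83→6, 75→2
Rank sum = 4 + 6 + 2 = 12

12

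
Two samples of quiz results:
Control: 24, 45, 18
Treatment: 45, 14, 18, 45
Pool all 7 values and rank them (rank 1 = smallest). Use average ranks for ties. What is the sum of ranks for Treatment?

15.5

Sorted (ascending): 14, 18, 18, 24, 45, 45, 45
The 2 values of 18 occupy positions 2–3 → average rank (2+3)/2 = 2.5.
The 3 values of 45 occupy positions 5–7 → average rank 6.
Treatment values → pooled ranks: 45→6, 14→1, 18→2.5, 45→6
Rank sum = 6 + 1 + 2.5 + 6 = 15.5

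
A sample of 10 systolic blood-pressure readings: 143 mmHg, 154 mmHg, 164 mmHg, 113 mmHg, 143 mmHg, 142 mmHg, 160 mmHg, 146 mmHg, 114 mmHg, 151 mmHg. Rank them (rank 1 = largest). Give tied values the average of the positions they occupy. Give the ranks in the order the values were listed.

6.5, 3, 1, 10, 6.5, 8, 2, 5, 9, 4

Sorted (descending): 164, 160, 154, 151, 146, 143, 143, 142, 114, 113
The 2 values of 143 occupy positions 6–7 → average rank (6+7)/2 = 6.5.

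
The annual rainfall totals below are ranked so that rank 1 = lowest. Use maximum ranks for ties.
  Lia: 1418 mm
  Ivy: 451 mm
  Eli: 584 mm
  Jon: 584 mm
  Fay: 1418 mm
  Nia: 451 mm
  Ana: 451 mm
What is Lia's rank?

7

Sorted (ascending): 451, 451, 451, 584, 584, 1418, 1418
The 3 values of 451 occupy positions 1–3 → each gets rank 3.
The 2 values of 584 occupy positions 4–5 → each gets rank 5.
The 2 values of 1418 occupy positions 6–7 → each gets rank 7.
Lia has value 1418 mm → rank 7.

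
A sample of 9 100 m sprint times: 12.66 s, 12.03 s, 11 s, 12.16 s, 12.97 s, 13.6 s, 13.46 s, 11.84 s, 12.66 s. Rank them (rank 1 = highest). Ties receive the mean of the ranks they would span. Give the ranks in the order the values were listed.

4.5, 7, 9, 6, 3, 1, 2, 8, 4.5

Sorted (descending): 13.6, 13.46, 12.97, 12.66, 12.66, 12.16, 12.03, 11.84, 11
The 2 values of 12.66 occupy positions 4–5 → average rank (4+5)/2 = 4.5.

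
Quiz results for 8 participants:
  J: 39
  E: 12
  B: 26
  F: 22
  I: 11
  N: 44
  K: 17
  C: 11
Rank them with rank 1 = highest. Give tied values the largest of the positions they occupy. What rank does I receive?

Sorted (descending): 44, 39, 26, 22, 17, 12, 11, 11
The 2 values of 11 occupy positions 7–8 → each gets rank 8.
I has value 11 → rank 8.

8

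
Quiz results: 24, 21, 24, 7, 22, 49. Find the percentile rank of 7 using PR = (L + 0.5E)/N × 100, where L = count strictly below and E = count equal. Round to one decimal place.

N = 6.
Strictly below 7: 0. Equal to 7: 1.
PR = (0 + 0.5·1)/6 × 100 = 8.3

8.3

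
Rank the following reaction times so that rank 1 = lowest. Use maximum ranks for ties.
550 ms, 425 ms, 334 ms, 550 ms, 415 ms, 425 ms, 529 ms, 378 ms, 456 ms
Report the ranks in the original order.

9, 5, 1, 9, 3, 5, 7, 2, 6

Sorted (ascending): 334, 378, 415, 425, 425, 456, 529, 550, 550
The 2 values of 425 occupy positions 4–5 → each gets rank 5.
The 2 values of 550 occupy positions 8–9 → each gets rank 9.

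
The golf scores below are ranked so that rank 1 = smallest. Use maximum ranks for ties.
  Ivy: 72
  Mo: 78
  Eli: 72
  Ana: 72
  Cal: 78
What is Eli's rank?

Sorted (ascending): 72, 72, 72, 78, 78
The 3 values of 72 occupy positions 1–3 → each gets rank 3.
The 2 values of 78 occupy positions 4–5 → each gets rank 5.
Eli has value 72 → rank 3.

3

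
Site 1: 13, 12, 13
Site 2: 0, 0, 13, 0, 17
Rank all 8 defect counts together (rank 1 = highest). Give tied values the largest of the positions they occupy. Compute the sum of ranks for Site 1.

Sorted (descending): 17, 13, 13, 13, 12, 0, 0, 0
The 3 values of 13 occupy positions 2–4 → each gets rank 4.
The 3 values of 0 occupy positions 6–8 → each gets rank 8.
Site 1 values → pooled ranks: 13→4, 12→5, 13→4
Rank sum = 4 + 5 + 4 = 13

13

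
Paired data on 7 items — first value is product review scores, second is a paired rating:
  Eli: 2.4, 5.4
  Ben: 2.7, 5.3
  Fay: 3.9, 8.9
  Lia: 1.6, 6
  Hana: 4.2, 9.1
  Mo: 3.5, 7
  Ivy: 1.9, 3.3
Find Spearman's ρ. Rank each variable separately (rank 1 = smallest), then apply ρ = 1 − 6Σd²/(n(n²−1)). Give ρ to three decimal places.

0.750

Ranks of variable 1: 3, 4, 6, 1, 7, 5, 2
Ranks of variable 2: 3, 2, 6, 4, 7, 5, 1
d = r₁ − r₂: 0, 2, 0, -3, 0, 0, 1
d²: 0, 4, 0, 9, 0, 0, 1; Σd² = 14
ρ = 1 − 6·14/(7·48) = 1 − 84/336 = 0.750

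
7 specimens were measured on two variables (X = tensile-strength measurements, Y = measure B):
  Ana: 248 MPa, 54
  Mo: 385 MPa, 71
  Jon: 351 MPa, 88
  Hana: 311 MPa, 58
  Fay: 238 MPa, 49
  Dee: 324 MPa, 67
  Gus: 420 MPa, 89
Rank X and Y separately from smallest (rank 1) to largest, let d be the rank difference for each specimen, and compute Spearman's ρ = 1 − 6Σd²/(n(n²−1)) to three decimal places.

0.964

Ranks of variable 1: 2, 6, 5, 3, 1, 4, 7
Ranks of variable 2: 2, 5, 6, 3, 1, 4, 7
d = r₁ − r₂: 0, 1, -1, 0, 0, 0, 0
d²: 0, 1, 1, 0, 0, 0, 0; Σd² = 2
ρ = 1 − 6·2/(7·48) = 1 − 12/336 = 0.964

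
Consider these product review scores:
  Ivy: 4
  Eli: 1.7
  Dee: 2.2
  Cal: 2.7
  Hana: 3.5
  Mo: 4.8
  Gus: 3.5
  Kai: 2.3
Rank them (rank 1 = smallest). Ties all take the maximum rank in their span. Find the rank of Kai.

3

Sorted (ascending): 1.7, 2.2, 2.3, 2.7, 3.5, 3.5, 4, 4.8
The 2 values of 3.5 occupy positions 5–6 → each gets rank 6.
Kai has value 2.3 → rank 3.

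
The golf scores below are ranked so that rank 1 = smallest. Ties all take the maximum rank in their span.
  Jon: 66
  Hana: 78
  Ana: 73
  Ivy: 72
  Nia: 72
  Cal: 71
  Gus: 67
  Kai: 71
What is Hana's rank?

Sorted (ascending): 66, 67, 71, 71, 72, 72, 73, 78
The 2 values of 71 occupy positions 3–4 → each gets rank 4.
The 2 values of 72 occupy positions 5–6 → each gets rank 6.
Hana has value 78 → rank 8.

8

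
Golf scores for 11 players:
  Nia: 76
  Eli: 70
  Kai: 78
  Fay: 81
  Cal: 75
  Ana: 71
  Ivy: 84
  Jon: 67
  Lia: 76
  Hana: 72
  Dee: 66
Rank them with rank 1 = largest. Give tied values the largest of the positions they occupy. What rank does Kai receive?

Sorted (descending): 84, 81, 78, 76, 76, 75, 72, 71, 70, 67, 66
The 2 values of 76 occupy positions 4–5 → each gets rank 5.
Kai has value 78 → rank 3.

3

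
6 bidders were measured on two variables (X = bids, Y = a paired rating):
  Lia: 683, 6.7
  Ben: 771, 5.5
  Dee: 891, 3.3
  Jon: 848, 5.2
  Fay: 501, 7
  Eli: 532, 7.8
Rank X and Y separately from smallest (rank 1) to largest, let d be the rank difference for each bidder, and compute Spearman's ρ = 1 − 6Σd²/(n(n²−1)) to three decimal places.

-0.943

Ranks of variable 1: 3, 4, 6, 5, 1, 2
Ranks of variable 2: 4, 3, 1, 2, 5, 6
d = r₁ − r₂: -1, 1, 5, 3, -4, -4
d²: 1, 1, 25, 9, 16, 16; Σd² = 68
ρ = 1 − 6·68/(6·35) = 1 − 408/210 = -0.943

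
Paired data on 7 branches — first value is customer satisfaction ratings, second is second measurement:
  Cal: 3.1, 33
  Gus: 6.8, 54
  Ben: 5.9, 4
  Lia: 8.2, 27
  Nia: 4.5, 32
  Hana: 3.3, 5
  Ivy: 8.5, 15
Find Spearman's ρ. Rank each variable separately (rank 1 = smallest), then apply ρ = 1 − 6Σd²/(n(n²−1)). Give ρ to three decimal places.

Ranks of variable 1: 1, 5, 4, 6, 3, 2, 7
Ranks of variable 2: 6, 7, 1, 4, 5, 2, 3
d = r₁ − r₂: -5, -2, 3, 2, -2, 0, 4
d²: 25, 4, 9, 4, 4, 0, 16; Σd² = 62
ρ = 1 − 6·62/(7·48) = 1 − 372/336 = -0.107

-0.107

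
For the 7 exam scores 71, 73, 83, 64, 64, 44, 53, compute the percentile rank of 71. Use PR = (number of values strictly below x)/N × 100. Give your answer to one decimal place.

57.1

N = 7.
Strictly below 71: 4. Equal to 71: 1.
PR = 4/7 × 100 = 57.1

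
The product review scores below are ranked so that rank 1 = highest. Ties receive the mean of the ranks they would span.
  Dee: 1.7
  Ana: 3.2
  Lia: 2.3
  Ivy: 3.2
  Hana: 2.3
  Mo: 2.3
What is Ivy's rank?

1.5

Sorted (descending): 3.2, 3.2, 2.3, 2.3, 2.3, 1.7
The 2 values of 3.2 occupy positions 1–2 → average rank (1+2)/2 = 1.5.
The 3 values of 2.3 occupy positions 3–5 → average rank 4.
Ivy has value 3.2 → rank 1.5.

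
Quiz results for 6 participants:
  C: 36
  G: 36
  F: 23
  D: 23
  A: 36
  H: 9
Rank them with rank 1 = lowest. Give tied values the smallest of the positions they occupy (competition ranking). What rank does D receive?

Sorted (ascending): 9, 23, 23, 36, 36, 36
The 2 values of 23 occupy positions 2–3 → each gets rank 2.
The 3 values of 36 occupy positions 4–6 → each gets rank 4.
D has value 23 → rank 2.

2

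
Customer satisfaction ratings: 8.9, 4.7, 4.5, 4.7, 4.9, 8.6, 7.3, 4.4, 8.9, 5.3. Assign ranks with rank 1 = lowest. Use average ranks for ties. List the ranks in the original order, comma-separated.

Sorted (ascending): 4.4, 4.5, 4.7, 4.7, 4.9, 5.3, 7.3, 8.6, 8.9, 8.9
The 2 values of 4.7 occupy positions 3–4 → average rank (3+4)/2 = 3.5.
The 2 values of 8.9 occupy positions 9–10 → average rank (9+10)/2 = 9.5.

9.5, 3.5, 2, 3.5, 5, 8, 7, 1, 9.5, 6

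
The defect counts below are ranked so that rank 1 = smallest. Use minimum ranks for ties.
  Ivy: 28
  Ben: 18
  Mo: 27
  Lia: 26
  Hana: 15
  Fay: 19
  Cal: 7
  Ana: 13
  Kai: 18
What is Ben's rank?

Sorted (ascending): 7, 13, 15, 18, 18, 19, 26, 27, 28
The 2 values of 18 occupy positions 4–5 → each gets rank 4.
Ben has value 18 → rank 4.

4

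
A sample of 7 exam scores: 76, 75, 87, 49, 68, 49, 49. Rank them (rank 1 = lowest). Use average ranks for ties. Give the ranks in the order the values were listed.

Sorted (ascending): 49, 49, 49, 68, 75, 76, 87
The 3 values of 49 occupy positions 1–3 → average rank 2.

6, 5, 7, 2, 4, 2, 2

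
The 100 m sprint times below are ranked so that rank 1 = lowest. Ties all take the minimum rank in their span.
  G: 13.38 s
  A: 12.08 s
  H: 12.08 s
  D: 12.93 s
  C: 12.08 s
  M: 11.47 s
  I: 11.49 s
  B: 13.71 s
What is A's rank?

Sorted (ascending): 11.47, 11.49, 12.08, 12.08, 12.08, 12.93, 13.38, 13.71
The 3 values of 12.08 occupy positions 3–5 → each gets rank 3.
A has value 12.08 s → rank 3.

3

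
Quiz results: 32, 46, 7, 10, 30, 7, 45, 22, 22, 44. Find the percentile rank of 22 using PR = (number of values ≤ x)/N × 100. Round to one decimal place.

50.0

N = 10.
Strictly below 22: 3. Equal to 22: 2.
PR = 5/10 × 100 = 50.0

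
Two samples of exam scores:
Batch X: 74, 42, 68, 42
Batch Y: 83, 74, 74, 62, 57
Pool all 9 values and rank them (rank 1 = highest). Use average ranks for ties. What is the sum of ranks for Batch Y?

20

Sorted (descending): 83, 74, 74, 74, 68, 62, 57, 42, 42
The 3 values of 74 occupy positions 2–4 → average rank 3.
The 2 values of 42 occupy positions 8–9 → average rank (8+9)/2 = 8.5.
Batch Y values → pooled ranks: 83→1, 74→3, 74→3, 62→6, 57→7
Rank sum = 1 + 3 + 3 + 6 + 7 = 20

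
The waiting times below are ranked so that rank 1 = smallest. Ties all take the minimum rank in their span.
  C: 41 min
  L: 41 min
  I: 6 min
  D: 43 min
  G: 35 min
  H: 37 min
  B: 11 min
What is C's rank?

5

Sorted (ascending): 6, 11, 35, 37, 41, 41, 43
The 2 values of 41 occupy positions 5–6 → each gets rank 5.
C has value 41 min → rank 5.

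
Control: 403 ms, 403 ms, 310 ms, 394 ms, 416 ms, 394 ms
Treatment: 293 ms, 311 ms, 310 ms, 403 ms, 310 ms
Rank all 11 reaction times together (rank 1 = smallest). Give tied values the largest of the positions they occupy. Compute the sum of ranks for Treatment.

24

Sorted (ascending): 293, 310, 310, 310, 311, 394, 394, 403, 403, 403, 416
The 3 values of 310 occupy positions 2–4 → each gets rank 4.
The 2 values of 394 occupy positions 6–7 → each gets rank 7.
The 3 values of 403 occupy positions 8–10 → each gets rank 10.
Treatment values → pooled ranks: 293→1, 311→5, 310→4, 403→10, 310→4
Rank sum = 1 + 5 + 4 + 10 + 4 = 24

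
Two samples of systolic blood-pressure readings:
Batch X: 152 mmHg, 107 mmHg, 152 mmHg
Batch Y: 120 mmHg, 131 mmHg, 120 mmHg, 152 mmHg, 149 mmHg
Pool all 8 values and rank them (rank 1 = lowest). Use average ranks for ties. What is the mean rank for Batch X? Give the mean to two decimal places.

5.00

Sorted (ascending): 107, 120, 120, 131, 149, 152, 152, 152
The 2 values of 120 occupy positions 2–3 → average rank (2+3)/2 = 2.5.
The 3 values of 152 occupy positions 6–8 → average rank 7.
Batch X values → pooled ranks: 152→7, 107→1, 152→7
Mean rank = (7 + 1 + 7) / 3 = 5.00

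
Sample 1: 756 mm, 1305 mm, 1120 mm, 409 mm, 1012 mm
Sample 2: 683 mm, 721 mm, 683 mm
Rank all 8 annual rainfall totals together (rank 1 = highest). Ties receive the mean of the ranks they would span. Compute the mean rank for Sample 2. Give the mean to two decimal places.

Sorted (descending): 1305, 1120, 1012, 756, 721, 683, 683, 409
The 2 values of 683 occupy positions 6–7 → average rank (6+7)/2 = 6.5.
Sample 2 values → pooled ranks: 683→6.5, 721→5, 683→6.5
Mean rank = (6.5 + 5 + 6.5) / 3 = 6.00

6.00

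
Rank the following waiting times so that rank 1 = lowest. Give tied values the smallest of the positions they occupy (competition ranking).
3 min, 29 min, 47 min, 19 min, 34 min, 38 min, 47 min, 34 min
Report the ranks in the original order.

1, 3, 7, 2, 4, 6, 7, 4

Sorted (ascending): 3, 19, 29, 34, 34, 38, 47, 47
The 2 values of 34 occupy positions 4–5 → each gets rank 4.
The 2 values of 47 occupy positions 7–8 → each gets rank 7.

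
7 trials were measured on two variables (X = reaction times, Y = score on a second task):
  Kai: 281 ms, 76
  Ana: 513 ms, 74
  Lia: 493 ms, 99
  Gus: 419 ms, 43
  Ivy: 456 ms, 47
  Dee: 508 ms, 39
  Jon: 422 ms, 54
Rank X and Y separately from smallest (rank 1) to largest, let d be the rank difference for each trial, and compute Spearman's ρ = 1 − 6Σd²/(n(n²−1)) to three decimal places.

-0.071

Ranks of variable 1: 1, 7, 5, 2, 4, 6, 3
Ranks of variable 2: 6, 5, 7, 2, 3, 1, 4
d = r₁ − r₂: -5, 2, -2, 0, 1, 5, -1
d²: 25, 4, 4, 0, 1, 25, 1; Σd² = 60
ρ = 1 − 6·60/(7·48) = 1 − 360/336 = -0.071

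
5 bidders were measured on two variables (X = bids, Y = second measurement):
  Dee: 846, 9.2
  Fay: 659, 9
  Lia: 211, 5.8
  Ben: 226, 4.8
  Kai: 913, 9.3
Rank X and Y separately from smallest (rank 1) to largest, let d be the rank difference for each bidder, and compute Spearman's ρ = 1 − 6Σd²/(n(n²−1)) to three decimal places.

Ranks of variable 1: 4, 3, 1, 2, 5
Ranks of variable 2: 4, 3, 2, 1, 5
d = r₁ − r₂: 0, 0, -1, 1, 0
d²: 0, 0, 1, 1, 0; Σd² = 2
ρ = 1 − 6·2/(5·24) = 1 − 12/120 = 0.900

0.900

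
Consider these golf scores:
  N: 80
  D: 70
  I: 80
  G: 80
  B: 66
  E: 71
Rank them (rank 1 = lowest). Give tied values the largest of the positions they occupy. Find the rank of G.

6

Sorted (ascending): 66, 70, 71, 80, 80, 80
The 3 values of 80 occupy positions 4–6 → each gets rank 6.
G has value 80 → rank 6.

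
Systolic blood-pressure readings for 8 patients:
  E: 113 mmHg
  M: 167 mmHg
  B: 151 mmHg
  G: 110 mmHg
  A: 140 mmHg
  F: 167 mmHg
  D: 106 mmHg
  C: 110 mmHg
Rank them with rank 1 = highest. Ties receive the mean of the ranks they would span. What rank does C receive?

Sorted (descending): 167, 167, 151, 140, 113, 110, 110, 106
The 2 values of 167 occupy positions 1–2 → average rank (1+2)/2 = 1.5.
The 2 values of 110 occupy positions 6–7 → average rank (6+7)/2 = 6.5.
C has value 110 mmHg → rank 6.5.

6.5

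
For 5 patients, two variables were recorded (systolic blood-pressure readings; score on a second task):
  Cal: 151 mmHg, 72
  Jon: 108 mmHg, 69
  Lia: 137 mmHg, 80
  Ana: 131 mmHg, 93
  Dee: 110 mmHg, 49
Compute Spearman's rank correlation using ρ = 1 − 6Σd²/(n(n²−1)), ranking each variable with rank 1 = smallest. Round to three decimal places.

0.500

Ranks of variable 1: 5, 1, 4, 3, 2
Ranks of variable 2: 3, 2, 4, 5, 1
d = r₁ − r₂: 2, -1, 0, -2, 1
d²: 4, 1, 0, 4, 1; Σd² = 10
ρ = 1 − 6·10/(5·24) = 1 − 60/120 = 0.500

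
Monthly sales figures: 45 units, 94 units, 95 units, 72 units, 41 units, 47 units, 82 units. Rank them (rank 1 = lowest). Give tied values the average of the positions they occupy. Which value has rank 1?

Sorted (ascending): 41, 45, 47, 72, 82, 94, 95
No ties — each value takes its position as its rank.
Rank 1 → value 41.

41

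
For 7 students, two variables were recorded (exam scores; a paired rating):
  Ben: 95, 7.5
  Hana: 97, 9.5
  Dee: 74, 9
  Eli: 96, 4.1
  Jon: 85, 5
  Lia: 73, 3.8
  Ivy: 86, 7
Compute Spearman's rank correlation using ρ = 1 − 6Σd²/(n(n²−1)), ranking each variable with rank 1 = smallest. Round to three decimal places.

Ranks of variable 1: 5, 7, 2, 6, 3, 1, 4
Ranks of variable 2: 5, 7, 6, 2, 3, 1, 4
d = r₁ − r₂: 0, 0, -4, 4, 0, 0, 0
d²: 0, 0, 16, 16, 0, 0, 0; Σd² = 32
ρ = 1 − 6·32/(7·48) = 1 − 192/336 = 0.429

0.429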